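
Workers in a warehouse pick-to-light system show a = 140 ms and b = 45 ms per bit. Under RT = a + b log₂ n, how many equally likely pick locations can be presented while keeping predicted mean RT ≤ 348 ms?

Set 140 + 45·log₂ n ≤ 348 → log₂ n ≤ (348 − 140)/45 = 4.6222.
So n ≤ 2^4.6222 = 24.628; the largest integer n is 24.

24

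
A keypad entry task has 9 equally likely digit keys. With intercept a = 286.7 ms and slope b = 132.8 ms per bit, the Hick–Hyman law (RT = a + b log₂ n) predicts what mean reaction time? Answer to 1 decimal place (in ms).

707.7 ms

log₂(9) = 3.1699 bits, so RT = 286.7 + 132.8 × 3.1699 ≈ 707.666 ms.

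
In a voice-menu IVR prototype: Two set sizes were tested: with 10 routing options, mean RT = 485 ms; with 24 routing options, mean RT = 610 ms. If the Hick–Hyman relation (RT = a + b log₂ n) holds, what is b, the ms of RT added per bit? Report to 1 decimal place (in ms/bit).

The slope on a log₂ axis is (610 − 485) / (4.5850 − 3.3219) = 98.968 ms/bit.

99.0 ms/bit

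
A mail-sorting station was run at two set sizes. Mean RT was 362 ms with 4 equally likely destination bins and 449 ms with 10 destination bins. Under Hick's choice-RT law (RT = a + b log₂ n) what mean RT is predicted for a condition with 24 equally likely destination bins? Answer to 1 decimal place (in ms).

RT is linear in log₂ n, so two points fix the line:
  b = (449 − 362) / (log₂ 10 − log₂ 4) = 87 / (3.3219 − 2) = 65.813 ms/bit
  a = 362 − 65.813 × 2 = 230.374 ms
Then RT(24) = 230.374 + 65.813 × log₂ 24 = 230.374 + 65.813 × 4.5850 ≈ 532.124 ms.

532.1 ms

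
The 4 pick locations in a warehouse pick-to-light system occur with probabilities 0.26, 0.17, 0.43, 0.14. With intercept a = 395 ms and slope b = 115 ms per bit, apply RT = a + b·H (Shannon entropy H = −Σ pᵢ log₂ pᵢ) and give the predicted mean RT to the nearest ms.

H = 0.26·log₂(1/0.26) + 0.17·log₂(1/0.17) + 0.43·log₂(1/0.43) + 0.14·log₂(1/0.14) = 1.8605 bits.
RT = 395 + 115 × 1.8605 = 608.96 ms.

609 ms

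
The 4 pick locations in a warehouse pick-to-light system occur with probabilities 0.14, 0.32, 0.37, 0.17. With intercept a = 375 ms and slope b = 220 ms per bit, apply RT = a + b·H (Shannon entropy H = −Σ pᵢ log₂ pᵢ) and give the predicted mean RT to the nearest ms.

Entropy contributions −pᵢ log₂ pᵢ: 0.3971, 0.5260, 0.5307, 0.4346; sum H = 1.8885 bits.
RT = a + bH = 375 + 220·1.8885 = 790.46 ms.

790 ms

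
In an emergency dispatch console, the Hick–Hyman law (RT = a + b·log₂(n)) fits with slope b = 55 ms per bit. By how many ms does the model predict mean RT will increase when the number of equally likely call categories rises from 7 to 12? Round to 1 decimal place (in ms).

Only the slope matters, since a is common to both: ΔRT = b·log₂(n₂/n₁).
log₂(12) − log₂(7) = 3.5850 − 2.8074 = 0.7776.
ΔRT = 55 × 0.7776 = 42.768 ms.

42.8 ms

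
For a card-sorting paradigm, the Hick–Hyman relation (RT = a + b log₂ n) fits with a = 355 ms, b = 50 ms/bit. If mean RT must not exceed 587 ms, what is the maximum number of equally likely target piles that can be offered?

50·log₂ n ≤ 587 − 355 = 232, giving log₂ n ≤ 4.6400 and n ≤ 24.933. The largest whole number is 24.

24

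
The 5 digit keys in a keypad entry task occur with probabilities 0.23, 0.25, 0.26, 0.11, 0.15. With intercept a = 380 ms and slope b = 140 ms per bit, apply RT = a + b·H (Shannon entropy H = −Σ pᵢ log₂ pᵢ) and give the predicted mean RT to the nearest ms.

696 ms

Entropy contributions −pᵢ log₂ pᵢ: 0.4877, 0.5000, 0.5053, 0.3503, 0.4105; sum H = 2.2538 bits.
RT = a + bH = 380 + 140·2.2538 = 695.53 ms.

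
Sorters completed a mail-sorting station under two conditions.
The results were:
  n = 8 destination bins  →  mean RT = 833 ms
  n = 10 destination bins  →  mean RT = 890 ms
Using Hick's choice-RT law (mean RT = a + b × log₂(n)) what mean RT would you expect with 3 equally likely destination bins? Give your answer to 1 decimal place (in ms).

582.5 ms

Fit slope and intercept:
  b = (890 − 833) / (log₂ 10 − log₂ 8) = 57 / (3.3219 − 3) = 177.058 ms/bit
  a = 833 − 177.058 × 3 = 301.825 ms
Then RT(3) = 301.825 + 177.058 × log₂ 3 = 301.825 + 177.058 × 1.5850 ≈ 582.456 ms.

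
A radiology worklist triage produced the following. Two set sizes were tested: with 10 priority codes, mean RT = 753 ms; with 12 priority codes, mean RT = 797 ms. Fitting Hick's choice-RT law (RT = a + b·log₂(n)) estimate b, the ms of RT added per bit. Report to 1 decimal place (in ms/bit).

Slope: b = (797 − 753) / (log₂ 12 − log₂ 10) = 44/0.2630 = 167.278 ms/bit.

167.3 ms/bit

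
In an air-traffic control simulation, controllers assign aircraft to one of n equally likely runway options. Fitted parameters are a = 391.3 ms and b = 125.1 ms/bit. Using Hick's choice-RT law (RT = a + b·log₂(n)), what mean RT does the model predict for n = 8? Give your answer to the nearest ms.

767 ms

log₂(8) = 3 bits, so RT = 391.3 + 125.1 × 3 ≈ 766.600 ms.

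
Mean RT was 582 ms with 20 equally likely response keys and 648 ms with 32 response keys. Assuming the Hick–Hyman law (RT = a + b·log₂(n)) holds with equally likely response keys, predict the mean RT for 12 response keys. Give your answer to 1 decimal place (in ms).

510.3 ms

Fit slope and intercept:
  b = (648 − 582) / (log₂ 32 − log₂ 20) = 66 / (5 − 4.3219) = 97.335 ms/bit
  a = 582 − 97.335 × 4.3219 = 161.326 ms
Then RT(12) = 161.326 + 97.335 × log₂ 12 = 161.326 + 97.335 × 3.5850 ≈ 510.268 ms.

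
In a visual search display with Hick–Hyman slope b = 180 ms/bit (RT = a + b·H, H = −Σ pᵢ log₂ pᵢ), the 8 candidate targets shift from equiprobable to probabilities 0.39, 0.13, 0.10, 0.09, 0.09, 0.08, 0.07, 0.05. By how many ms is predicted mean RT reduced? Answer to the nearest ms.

Equiprobable entropy H₀ = log₂ 8 = 3.0000 bits.
Skewed entropy H = −Σ pᵢ log₂ pᵢ = 2.6461 bits.
ΔRT = b·(H₀ − H) = 180 × 0.3539 = 63.70 ms.

64 ms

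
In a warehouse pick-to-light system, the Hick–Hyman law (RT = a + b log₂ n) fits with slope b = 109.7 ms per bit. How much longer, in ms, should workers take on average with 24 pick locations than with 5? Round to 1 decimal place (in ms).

ΔRT = (a + b log₂ n₂) − (a + b log₂ n₁) = b·(log₂ n₂ − log₂ n₁).
log₂(24) − log₂(5) = 4.5850 − 2.3219 = 2.2630.
ΔRT = 109.7 × 2.2630 = 248.255 ms.

248.3 ms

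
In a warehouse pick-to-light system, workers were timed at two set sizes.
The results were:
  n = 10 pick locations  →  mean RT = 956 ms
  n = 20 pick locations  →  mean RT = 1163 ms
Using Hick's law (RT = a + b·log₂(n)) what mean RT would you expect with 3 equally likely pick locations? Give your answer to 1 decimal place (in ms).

With log₂ n on the abscissa the relation is linear; from the two conditions:
  b = (1163 − 956) / (log₂ 20 − log₂ 10) = 207 / (4.3219 − 3.3219) = 207.000 ms/bit
  a = 956 − 207.000 × 3.3219 = 268.361 ms
Then RT(3) = 268.361 + 207.000 × log₂ 3 = 268.361 + 207.000 × 1.5850 ≈ 596.448 ms.

596.4 ms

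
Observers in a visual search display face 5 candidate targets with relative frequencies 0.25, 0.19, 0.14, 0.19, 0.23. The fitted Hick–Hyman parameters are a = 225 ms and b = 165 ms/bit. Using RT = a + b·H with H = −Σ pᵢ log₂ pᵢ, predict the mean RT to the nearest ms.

604 ms

H = 0.25·log₂(1/0.25) + 0.19·log₂(1/0.19) + 0.14·log₂(1/0.14) + 0.19·log₂(1/0.19) + 0.23·log₂(1/0.23) = 2.2952 bits.
RT = 225 + 165 × 2.2952 = 603.71 ms.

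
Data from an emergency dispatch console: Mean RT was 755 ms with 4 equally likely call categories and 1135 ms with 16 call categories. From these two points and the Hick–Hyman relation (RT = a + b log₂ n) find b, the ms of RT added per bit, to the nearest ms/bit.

b = (RT₂ − RT₁)/(log₂ n₂ − log₂ n₁) = (1135 − 755)/(4 − 2) = 190 ms/bit.

190 ms/bit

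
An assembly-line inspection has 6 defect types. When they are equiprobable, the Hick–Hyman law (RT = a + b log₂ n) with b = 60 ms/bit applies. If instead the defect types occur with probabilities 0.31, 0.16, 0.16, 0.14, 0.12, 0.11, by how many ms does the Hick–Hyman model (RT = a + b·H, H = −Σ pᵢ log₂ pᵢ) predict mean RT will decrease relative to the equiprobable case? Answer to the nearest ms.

6 ms

Equiprobable entropy H₀ = log₂ 6 = 2.5850 bits.
Skewed entropy H = −Σ pᵢ log₂ pᵢ = 2.4843 bits.
ΔRT = b·(H₀ − H) = 60 × 0.1007 = 6.04 ms.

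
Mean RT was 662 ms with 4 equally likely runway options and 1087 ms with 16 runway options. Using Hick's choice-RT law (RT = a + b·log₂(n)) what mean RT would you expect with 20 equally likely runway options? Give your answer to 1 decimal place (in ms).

RT is linear in log₂ n, so two points fix the line:
  b = (1087 − 662) / (log₂ 16 − log₂ 4) = 425 / (4 − 2) = 212.500 ms/bit
  a = 662 − 212.500 × 2 = 237.000 ms
Then RT(20) = 237.000 + 212.500 × log₂ 20 = 237.000 + 212.500 × 4.3219 ≈ 1155.410 ms.

1155.4 ms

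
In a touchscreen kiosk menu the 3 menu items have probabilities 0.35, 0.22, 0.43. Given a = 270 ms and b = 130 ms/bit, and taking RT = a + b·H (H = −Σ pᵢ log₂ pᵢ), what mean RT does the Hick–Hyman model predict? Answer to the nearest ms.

469 ms

Entropy contributions −pᵢ log₂ pᵢ: 0.5301, 0.4806, 0.5236; sum H = 1.5342 bits.
RT = a + bH = 270 + 130·1.5342 = 469.45 ms.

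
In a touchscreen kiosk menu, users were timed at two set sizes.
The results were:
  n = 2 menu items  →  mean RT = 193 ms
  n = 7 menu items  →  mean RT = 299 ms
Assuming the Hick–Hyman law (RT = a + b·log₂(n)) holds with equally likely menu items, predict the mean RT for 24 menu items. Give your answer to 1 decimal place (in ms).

403.3 ms

Solve the two-equation system in a and b:
  b = (299 − 193) / (log₂ 7 − log₂ 2) = 106 / (2.8074 − 1) = 58.649 ms/bit
  a = 193 − 58.649 × 1 = 134.351 ms
Then RT(24) = 134.351 + 58.649 × log₂ 24 = 134.351 + 58.649 × 4.5850 ≈ 403.255 ms.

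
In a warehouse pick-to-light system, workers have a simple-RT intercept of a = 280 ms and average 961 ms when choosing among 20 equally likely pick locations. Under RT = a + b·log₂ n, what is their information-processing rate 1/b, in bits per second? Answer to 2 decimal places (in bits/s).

6.35 bits/s

Choice component = 961 − 280 = 681 ms over log₂(20) = 4.3219 bits.
b = 681 / 4.3219 = 157.569 ms/bit, so 1/b = 6.346 bits/s.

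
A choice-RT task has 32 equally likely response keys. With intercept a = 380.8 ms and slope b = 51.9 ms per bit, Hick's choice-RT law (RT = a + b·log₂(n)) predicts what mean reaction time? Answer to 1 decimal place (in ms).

log₂(32) = 5 bits, so RT = 380.8 + 51.9 × 5 ≈ 640.300 ms.

640.3 ms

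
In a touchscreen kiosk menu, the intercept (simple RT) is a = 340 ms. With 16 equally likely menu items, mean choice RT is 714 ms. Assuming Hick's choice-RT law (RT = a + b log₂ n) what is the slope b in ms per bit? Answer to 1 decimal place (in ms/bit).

93.5 ms/bit

log₂(16) = 4 bits.
b = (RT − a)/log₂ n = (714 − 340) / 4 = 93.500 ms/bit.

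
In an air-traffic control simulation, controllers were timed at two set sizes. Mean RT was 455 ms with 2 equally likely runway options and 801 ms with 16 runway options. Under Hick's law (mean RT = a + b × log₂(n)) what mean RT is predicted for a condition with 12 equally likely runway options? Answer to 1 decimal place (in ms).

With log₂ n on the abscissa the relation is linear; from the two conditions:
  b = (801 − 455) / (log₂ 16 − log₂ 2) = 346 / (4 − 1) = 115.333 ms/bit
  a = 455 − 115.333 × 1 = 339.667 ms
Then RT(12) = 339.667 + 115.333 × log₂ 12 = 339.667 + 115.333 × 3.5850 ≈ 753.132 ms.

753.1 ms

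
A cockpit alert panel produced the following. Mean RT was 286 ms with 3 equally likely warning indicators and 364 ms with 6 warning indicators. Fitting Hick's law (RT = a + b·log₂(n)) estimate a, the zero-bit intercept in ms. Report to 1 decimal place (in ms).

162.4 ms

b = (RT₂ − RT₁)/(log₂ n₂ − log₂ n₁) = (364 − 286)/(2.5850 − 1.5850) = 78.000 ms/bit.
Intercept: a = 286 − 78.000·log₂(3) = 162.373 ms.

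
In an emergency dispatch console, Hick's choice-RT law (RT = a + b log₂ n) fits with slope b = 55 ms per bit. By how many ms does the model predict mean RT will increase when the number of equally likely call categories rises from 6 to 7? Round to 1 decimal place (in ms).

12.2 ms

The intercept a cancels: ΔRT = b·(log₂ n₂ − log₂ n₁) = b·log₂(n₂/n₁).
log₂(7) − log₂(6) = 2.8074 − 2.5850 = 0.2224.
ΔRT = 55 × 0.2224 = 12.232 ms.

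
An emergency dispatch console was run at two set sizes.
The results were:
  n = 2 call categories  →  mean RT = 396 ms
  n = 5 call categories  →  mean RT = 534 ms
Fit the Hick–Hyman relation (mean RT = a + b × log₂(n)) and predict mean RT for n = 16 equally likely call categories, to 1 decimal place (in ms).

Solve the two-equation system in a and b:
  b = (534 − 396) / (log₂ 5 − log₂ 2) = 138 / (2.3219 − 1) = 104.393 ms/bit
  a = 396 − 104.393 × 1 = 291.607 ms
Then RT(16) = 291.607 + 104.393 × log₂ 16 = 291.607 + 104.393 × 4 ≈ 709.179 ms.

709.2 ms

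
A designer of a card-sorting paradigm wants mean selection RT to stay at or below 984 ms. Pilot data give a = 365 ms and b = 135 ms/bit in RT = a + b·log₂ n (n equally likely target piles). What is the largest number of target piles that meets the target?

Information budget: (984 − 365)/135 = 4.5852 bits, so n ≤ 2^4.5852 = 24.004 → at most 24.

24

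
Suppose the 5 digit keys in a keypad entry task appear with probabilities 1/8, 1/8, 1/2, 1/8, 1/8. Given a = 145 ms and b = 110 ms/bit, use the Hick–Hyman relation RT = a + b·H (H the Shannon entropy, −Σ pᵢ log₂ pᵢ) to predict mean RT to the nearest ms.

365 ms

H = −Σ pᵢ log₂ pᵢ = 0.125·3 + 0.125·3 + 0.5·1 + 0.125·3 + 0.125·3 = 2.000 bits.
RT = 145 + 110 × 2.000 = 365.00 ms.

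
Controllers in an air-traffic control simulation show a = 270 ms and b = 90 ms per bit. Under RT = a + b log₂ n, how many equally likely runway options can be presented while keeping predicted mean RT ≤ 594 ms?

12

Information budget: (594 − 270)/90 = 3.6000 bits, so n ≤ 2^3.6000 = 12.126 → at most 12.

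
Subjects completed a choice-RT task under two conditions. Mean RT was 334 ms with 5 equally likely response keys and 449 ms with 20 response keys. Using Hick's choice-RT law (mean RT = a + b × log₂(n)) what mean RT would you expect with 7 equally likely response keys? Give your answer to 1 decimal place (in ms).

With log₂ n on the abscissa the relation is linear; from the two conditions:
  b = (449 − 334) / (log₂ 20 − log₂ 5) = 115 / (4.3219 − 2.3219) = 57.500 ms/bit
  a = 334 − 57.500 × 2.3219 = 200.489 ms
Then RT(7) = 200.489 + 57.500 × log₂ 7 = 200.489 + 57.500 × 2.8074 ≈ 361.912 ms.

361.9 ms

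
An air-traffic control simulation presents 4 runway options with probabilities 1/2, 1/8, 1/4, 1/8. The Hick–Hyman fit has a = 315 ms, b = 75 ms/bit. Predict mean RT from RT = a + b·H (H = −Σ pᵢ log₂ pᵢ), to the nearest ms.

446 ms

H = −Σ pᵢ log₂ pᵢ = 0.5·1 + 0.125·3 + 0.25·2 + 0.125·3 = 1.750 bits.
RT = 315 + 75 × 1.750 = 446.25 ms.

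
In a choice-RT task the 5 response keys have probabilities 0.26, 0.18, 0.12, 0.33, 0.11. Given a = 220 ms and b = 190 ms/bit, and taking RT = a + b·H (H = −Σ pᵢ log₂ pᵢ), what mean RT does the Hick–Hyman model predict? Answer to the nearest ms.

H = 0.26·log₂(1/0.26) + 0.18·log₂(1/0.18) + 0.12·log₂(1/0.12) + 0.33·log₂(1/0.33) + 0.11·log₂(1/0.11) = 2.1958 bits.
RT = 220 + 190 × 2.1958 = 637.20 ms.

637 ms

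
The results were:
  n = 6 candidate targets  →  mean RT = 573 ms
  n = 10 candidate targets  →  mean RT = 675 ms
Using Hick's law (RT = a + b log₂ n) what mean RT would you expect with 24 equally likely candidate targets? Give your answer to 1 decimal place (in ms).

849.8 ms

With log₂ n on the abscissa the relation is linear; from the two conditions:
  b = (675 − 573) / (log₂ 10 − log₂ 6) = 102 / (3.3219 − 2.5850) = 138.405 ms/bit
  a = 573 − 138.405 × 2.5850 = 215.227 ms
Then RT(24) = 215.227 + 138.405 × log₂ 24 = 215.227 + 138.405 × 4.5850 ≈ 849.811 ms.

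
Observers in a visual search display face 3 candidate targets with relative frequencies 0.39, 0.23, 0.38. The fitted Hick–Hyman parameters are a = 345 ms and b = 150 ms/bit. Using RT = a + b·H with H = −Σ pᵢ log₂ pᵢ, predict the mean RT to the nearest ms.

577 ms

H = 0.39·log₂(1/0.39) + 0.23·log₂(1/0.23) + 0.38·log₂(1/0.38) = 1.5479 bits.
RT = 345 + 150 × 1.5479 = 577.19 ms.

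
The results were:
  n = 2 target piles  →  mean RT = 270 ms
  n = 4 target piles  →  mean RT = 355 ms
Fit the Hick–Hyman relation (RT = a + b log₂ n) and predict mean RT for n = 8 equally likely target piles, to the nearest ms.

440 ms

With log₂ n on the abscissa the relation is linear; from the two conditions:
  b = (355 − 270) / (log₂ 4 − log₂ 2) = 85 / (2 − 1) = 85 ms/bit
  a = 270 − 85 × 1 = 185 ms
Then RT(8) = 185 + 85 × log₂ 8 = 185 + 85 × 3 ≈ 440.000 ms.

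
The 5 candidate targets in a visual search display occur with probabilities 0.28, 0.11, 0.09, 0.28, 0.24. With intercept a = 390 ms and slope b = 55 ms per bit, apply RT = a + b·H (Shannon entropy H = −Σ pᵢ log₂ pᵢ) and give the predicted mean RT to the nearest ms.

H = 0.28·log₂(1/0.28) + 0.11·log₂(1/0.11) + 0.09·log₂(1/0.09) + 0.28·log₂(1/0.28) + 0.24·log₂(1/0.24) = 2.1855 bits.
RT = 390 + 55 × 2.1855 = 510.20 ms.

510 ms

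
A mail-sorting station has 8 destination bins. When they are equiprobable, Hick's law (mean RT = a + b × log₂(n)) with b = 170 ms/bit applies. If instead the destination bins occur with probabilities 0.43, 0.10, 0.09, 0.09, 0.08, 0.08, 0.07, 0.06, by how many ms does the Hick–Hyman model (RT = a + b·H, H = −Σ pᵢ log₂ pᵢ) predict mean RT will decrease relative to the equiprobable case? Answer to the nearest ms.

72 ms

The RT saving is b·ΔH. Equiprobable H₀ = log₂(8) = 3.0000 bits; with the given probabilities H = 2.5762 bits.
b·(H₀ − H) = 170 × (3.0000 − 2.5762) = 72.05 ms.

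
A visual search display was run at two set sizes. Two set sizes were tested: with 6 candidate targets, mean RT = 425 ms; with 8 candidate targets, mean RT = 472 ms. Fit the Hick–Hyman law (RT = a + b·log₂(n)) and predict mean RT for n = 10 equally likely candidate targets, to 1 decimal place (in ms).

508.5 ms

Fit slope and intercept:
  b = (472 − 425) / (log₂ 8 − log₂ 6) = 47 / (3 − 2.5850) = 113.243 ms/bit
  a = 425 − 113.243 × 2.5850 = 132.272 ms
Then RT(10) = 132.272 + 113.243 × log₂ 10 = 132.272 + 113.243 × 3.3219 ≈ 508.456 ms.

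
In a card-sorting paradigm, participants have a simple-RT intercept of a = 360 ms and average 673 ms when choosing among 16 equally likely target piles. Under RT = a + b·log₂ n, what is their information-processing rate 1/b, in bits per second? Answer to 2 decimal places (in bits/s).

b = (673 − 360)/log₂ 16 = 313/4 = 78.250 ms per bit = 0.07825 s/bit; the reciprocal is 12.780 bits/s.

12.78 bits/s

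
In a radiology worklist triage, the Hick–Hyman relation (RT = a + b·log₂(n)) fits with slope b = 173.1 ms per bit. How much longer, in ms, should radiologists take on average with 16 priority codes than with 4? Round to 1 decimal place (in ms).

346.2 ms

ΔRT = (a + b log₂ n₂) − (a + b log₂ n₁) = b·(log₂ n₂ − log₂ n₁).
log₂(16) − log₂(4) = log₂(16/4) = log₂(4) = 2.
ΔRT = 173.1 × 2.0000 = 346.200 ms.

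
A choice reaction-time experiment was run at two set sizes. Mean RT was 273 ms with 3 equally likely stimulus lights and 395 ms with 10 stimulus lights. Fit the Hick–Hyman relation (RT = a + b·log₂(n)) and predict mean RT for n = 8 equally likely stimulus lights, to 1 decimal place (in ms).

Fit slope and intercept:
  b = (395 − 273) / (log₂ 10 − log₂ 3) = 122 / (3.3219 − 1.5850) = 70.237 ms/bit
  a = 273 − 70.237 × 1.5850 = 161.676 ms
Then RT(8) = 161.676 + 70.237 × log₂ 8 = 161.676 + 70.237 × 3 ≈ 372.389 ms.

372.4 ms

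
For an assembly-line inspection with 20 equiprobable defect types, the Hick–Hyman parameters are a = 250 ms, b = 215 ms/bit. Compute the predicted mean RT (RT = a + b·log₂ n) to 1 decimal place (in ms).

1179.2 ms

log₂(20) = 4.3219 bits, so RT = 250 + 215 × 4.3219 ≈ 1179.215 ms.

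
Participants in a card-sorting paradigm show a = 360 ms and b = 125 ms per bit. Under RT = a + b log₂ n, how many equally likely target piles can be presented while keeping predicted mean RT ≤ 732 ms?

7

Set 360 + 125·log₂ n ≤ 732 → log₂ n ≤ (732 − 360)/125 = 2.9760.
So n ≤ 2^2.9760 = 7.868; the largest integer n is 7.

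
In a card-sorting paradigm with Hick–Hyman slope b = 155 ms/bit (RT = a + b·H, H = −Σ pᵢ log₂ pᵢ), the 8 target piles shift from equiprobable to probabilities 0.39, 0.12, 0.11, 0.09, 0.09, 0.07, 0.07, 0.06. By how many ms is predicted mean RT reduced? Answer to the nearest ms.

The RT saving is b·ΔH. Equiprobable H₀ = log₂(8) = 3.0000 bits; with the given probabilities H = 2.6531 bits.
b·(H₀ − H) = 155 × (3.0000 − 2.6531) = 53.77 ms.

54 ms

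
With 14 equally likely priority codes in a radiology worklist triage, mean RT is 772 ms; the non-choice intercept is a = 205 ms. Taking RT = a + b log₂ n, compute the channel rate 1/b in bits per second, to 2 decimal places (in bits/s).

b = (772 − 205)/log₂ 14 = 567/3.8074 = 148.922 ms per bit = 0.14892 s/bit; the reciprocal is 6.715 bits/s.

6.71 bits/s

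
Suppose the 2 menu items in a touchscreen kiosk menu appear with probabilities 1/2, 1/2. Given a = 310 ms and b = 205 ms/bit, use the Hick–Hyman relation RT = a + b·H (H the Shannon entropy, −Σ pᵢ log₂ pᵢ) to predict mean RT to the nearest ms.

H = −Σ pᵢ log₂ pᵢ = 0.5·1 + 0.5·1 = 1.000 bits.
RT = 310 + 205 × 1.000 = 515.00 ms.

515 ms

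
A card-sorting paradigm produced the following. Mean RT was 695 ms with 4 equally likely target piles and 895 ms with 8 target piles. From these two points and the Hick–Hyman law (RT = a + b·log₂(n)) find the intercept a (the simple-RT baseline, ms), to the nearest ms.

b = (RT₂ − RT₁)/(log₂ n₂ − log₂ n₁) = (895 − 695)/(3 − 2) = 200 ms/bit.
a = RT₁ − b·log₂ n₁ = 695 − 200 × 2 = 295.000 ms.

295 ms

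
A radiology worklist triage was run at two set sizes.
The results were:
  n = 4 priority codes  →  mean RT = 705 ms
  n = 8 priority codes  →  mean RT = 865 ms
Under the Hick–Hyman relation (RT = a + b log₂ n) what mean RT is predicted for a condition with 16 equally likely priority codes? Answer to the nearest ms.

1025 ms

RT is linear in log₂ n, so two points fix the line:
  b = (865 − 705) / (log₂ 8 − log₂ 4) = 160 / (3 − 2) = 160 ms/bit
  a = 705 − 160 × 2 = 385 ms
Then RT(16) = 385 + 160 × log₂ 16 = 385 + 160 × 4 ≈ 1025.000 ms.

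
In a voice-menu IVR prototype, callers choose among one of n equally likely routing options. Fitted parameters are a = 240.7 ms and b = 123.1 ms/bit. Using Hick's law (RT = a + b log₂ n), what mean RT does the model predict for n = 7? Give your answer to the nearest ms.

log₂(7) = 2.8074 bits, so RT = 240.7 + 123.1 × 2.8074 ≈ 586.285 ms.

586 ms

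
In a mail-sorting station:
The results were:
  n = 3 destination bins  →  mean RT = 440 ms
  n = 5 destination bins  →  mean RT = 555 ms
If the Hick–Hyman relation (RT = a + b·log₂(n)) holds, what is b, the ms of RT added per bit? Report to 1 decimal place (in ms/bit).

156.0 ms/bit

b = (RT₂ − RT₁)/(log₂ n₂ − log₂ n₁) = (555 − 440)/(2.3219 − 1.5850) = 156.045 ms/bit.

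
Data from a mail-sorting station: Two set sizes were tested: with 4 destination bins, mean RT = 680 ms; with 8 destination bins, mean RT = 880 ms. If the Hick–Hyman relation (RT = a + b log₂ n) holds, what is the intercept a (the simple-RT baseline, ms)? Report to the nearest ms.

280 ms

Slope: b = (880 − 680) / (log₂ 8 − log₂ 4) = 200/1.0000 = 200 ms/bit.
a = RT₁ − b·log₂ n₁ = 680 − 200 × 2 = 280.000 ms.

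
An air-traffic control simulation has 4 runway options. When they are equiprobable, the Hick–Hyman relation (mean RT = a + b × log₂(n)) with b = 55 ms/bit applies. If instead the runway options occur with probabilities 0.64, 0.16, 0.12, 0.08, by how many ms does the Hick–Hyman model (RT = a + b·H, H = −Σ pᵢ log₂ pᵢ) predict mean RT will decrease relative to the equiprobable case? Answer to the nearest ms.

The RT saving is b·ΔH. Equiprobable H₀ = log₂(4) = 2.0000 bits; with the given probabilities H = 1.4937 bits.
b·(H₀ − H) = 55 × (2.0000 − 1.4937) = 27.85 ms.

28 ms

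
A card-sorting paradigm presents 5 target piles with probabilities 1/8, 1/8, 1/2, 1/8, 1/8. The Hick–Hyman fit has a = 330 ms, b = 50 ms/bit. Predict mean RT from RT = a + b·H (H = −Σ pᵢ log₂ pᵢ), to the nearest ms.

Each term −pᵢ log₂ pᵢ: 0.125·3 + 0.125·3 + 0.5·1 + 0.125·3 + 0.125·3; summed, H = 2.000 bits.
Mean RT = a + bH = 330 + 50·2.000 = 430.00 ms.

430 ms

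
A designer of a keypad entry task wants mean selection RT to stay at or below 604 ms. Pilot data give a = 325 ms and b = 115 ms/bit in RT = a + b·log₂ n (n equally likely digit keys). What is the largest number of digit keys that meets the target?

5

115·log₂ n ≤ 604 − 325 = 279, giving log₂ n ≤ 2.4261 and n ≤ 5.374. The largest whole number is 5.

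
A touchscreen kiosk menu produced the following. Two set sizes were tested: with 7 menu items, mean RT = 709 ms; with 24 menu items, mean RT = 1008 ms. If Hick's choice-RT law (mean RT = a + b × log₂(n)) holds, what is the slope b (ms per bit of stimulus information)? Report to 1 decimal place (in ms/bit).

168.2 ms/bit

Slope: b = (1008 − 709) / (log₂ 24 − log₂ 7) = 299/1.7776 = 168.204 ms/bit.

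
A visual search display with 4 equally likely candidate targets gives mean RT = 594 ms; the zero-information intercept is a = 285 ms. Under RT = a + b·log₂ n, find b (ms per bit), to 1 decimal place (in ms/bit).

154.5 ms/bit

b = (594 − 285) / log₂(4) = 309 / 2 = 154.500 ms/bit.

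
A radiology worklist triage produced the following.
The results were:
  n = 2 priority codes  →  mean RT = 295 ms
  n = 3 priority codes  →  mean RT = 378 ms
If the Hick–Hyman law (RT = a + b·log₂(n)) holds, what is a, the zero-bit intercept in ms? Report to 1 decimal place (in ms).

153.1 ms

The slope on a log₂ axis is (378 − 295) / (1.5850 − 1) = 141.889 ms/bit.
a = RT₁ − b·log₂ n₁ = 295 − 141.889 × 1 = 153.111 ms.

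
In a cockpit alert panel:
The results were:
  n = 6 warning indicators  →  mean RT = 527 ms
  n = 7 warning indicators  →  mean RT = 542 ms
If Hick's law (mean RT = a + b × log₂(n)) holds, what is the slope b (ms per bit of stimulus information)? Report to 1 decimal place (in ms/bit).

b = (RT₂ − RT₁)/(log₂ n₂ − log₂ n₁) = (542 − 527)/(2.8074 − 2.5850) = 67.448 ms/bit.

67.4 ms/bit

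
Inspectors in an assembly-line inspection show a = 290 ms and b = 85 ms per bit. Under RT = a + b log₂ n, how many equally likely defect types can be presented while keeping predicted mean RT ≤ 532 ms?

Set 290 + 85·log₂ n ≤ 532 → log₂ n ≤ (532 − 290)/85 = 2.8471.
So n ≤ 2^2.8471 = 7.195; the largest integer n is 7.

7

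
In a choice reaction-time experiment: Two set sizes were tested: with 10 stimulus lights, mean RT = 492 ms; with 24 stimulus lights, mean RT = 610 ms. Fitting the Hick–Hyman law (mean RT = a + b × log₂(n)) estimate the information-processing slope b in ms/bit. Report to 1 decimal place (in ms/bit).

The slope on a log₂ axis is (610 − 492) / (4.5850 − 3.3219) = 93.426 ms/bit.

93.4 ms/bit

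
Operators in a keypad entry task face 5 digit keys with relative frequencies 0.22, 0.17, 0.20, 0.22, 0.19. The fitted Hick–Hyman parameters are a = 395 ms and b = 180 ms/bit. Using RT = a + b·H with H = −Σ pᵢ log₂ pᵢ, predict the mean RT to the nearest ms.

812 ms

Entropy contributions −pᵢ log₂ pᵢ: 0.4806, 0.4346, 0.4644, 0.4806, 0.4552; sum H = 2.3153 bits.
RT = a + bH = 395 + 180·2.3153 = 811.76 ms.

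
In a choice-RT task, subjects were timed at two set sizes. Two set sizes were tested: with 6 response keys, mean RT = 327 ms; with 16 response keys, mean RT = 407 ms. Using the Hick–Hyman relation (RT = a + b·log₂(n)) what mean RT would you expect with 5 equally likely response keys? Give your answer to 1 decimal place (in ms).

312.1 ms

With log₂ n on the abscissa the relation is linear; from the two conditions:
  b = (407 − 327) / (log₂ 16 − log₂ 6) = 80 / (4 − 2.5850) = 56.536 ms/bit
  a = 327 − 56.536 × 2.5850 = 180.858 ms
Then RT(5) = 180.858 + 56.536 × log₂ 5 = 180.858 + 56.536 × 2.3219 ≈ 312.129 ms.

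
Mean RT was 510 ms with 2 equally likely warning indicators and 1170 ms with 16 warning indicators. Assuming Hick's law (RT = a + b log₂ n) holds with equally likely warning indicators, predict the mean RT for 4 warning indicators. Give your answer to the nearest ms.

730 ms

Solve the two-equation system in a and b:
  b = (1170 − 510) / (log₂ 16 − log₂ 2) = 660 / (4 − 1) = 220 ms/bit
  a = 510 − 220 × 1 = 290 ms
Then RT(4) = 290 + 220 × log₂ 4 = 290 + 220 × 2 ≈ 730.000 ms.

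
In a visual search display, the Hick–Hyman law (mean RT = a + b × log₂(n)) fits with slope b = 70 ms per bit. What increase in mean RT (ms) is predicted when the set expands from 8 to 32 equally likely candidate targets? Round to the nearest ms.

ΔRT = (a + b log₂ n₂) − (a + b log₂ n₁) = b·(log₂ n₂ − log₂ n₁).
log₂(32) − log₂(8) = log₂(32/8) = log₂(4) = 2.
ΔRT = 70 × 2.0000 = 140.000 ms.

140 ms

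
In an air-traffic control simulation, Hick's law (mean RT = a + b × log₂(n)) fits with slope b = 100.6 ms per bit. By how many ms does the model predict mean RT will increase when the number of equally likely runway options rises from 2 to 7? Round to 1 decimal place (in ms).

181.8 ms

ΔRT = (a + b log₂ n₂) − (a + b log₂ n₁) = b·(log₂ n₂ − log₂ n₁).
log₂(7) − log₂(2) = 2.8074 − 1 = 1.8074.
ΔRT = 100.6 × 1.8074 = 181.820 ms.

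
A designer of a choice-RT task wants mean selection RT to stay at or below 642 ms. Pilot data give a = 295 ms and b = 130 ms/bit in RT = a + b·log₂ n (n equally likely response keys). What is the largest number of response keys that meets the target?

6

Set 295 + 130·log₂ n ≤ 642 → log₂ n ≤ (642 − 295)/130 = 2.6692.
So n ≤ 2^2.6692 = 6.361; the largest integer n is 6.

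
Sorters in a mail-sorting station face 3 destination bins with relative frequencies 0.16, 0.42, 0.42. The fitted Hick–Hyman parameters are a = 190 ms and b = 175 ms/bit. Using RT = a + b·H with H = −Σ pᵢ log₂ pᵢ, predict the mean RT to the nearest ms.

Entropy contributions −pᵢ log₂ pᵢ: 0.4230, 0.5256, 0.5256; sum H = 1.4743 bits.
RT = a + bH = 190 + 175·1.4743 = 448.00 ms.

448 ms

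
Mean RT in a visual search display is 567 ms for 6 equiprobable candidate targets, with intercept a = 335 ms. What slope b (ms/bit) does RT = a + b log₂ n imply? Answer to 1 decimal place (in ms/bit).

89.7 ms/bit

6 alternatives carry log₂ 6 = 2.5850 bits; the choice cost is 567 − 335 = 232 ms, so b = 232/2.5850 = 89.750 ms/bit.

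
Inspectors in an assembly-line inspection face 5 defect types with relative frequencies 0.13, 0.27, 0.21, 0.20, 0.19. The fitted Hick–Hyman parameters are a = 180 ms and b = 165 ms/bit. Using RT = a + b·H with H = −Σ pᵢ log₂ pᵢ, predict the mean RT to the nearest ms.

Entropy contributions −pᵢ log₂ pᵢ: 0.3826, 0.5100, 0.4728, 0.4644, 0.4552; sum H = 2.2851 bits.
RT = a + bH = 180 + 165·2.2851 = 557.04 ms.

557 ms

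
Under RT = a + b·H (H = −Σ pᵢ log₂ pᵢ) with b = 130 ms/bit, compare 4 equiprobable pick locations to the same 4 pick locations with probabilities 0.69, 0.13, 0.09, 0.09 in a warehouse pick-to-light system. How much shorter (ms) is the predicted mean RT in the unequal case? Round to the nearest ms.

81 ms

Equiprobable entropy H₀ = log₂ 4 = 2.0000 bits.
Skewed entropy H = −Σ pᵢ log₂ pᵢ = 1.3773 bits.
ΔRT = b·(H₀ − H) = 130 × 0.6227 = 80.95 ms.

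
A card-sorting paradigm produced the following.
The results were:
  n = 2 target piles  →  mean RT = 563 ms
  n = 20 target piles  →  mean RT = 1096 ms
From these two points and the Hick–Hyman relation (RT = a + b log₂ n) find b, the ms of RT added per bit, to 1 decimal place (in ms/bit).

160.4 ms/bit

The slope on a log₂ axis is (1096 − 563) / (4.3219 − 1) = 160.449 ms/bit.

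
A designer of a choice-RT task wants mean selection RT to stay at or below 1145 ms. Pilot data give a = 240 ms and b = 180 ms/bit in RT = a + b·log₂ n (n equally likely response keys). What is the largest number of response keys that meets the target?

32

Set 240 + 180·log₂ n ≤ 1145 → log₂ n ≤ (1145 − 240)/180 = 5.0278.
So n ≤ 2^5.0278 = 32.622; the largest integer n is 32.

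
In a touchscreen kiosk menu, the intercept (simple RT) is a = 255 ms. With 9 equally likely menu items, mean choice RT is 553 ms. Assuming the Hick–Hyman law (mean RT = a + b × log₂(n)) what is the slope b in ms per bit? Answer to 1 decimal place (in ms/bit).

94.0 ms/bit

9 alternatives carry log₂ 9 = 3.1699 bits; the choice cost is 553 − 255 = 298 ms, so b = 298/3.1699 = 94.009 ms/bit.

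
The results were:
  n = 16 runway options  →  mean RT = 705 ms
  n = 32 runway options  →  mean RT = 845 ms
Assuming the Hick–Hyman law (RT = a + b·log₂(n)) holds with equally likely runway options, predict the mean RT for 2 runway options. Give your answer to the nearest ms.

Fit slope and intercept:
  b = (845 − 705) / (log₂ 32 − log₂ 16) = 140 / (5 − 4) = 140 ms/bit
  a = 705 − 140 × 4 = 145 ms
Then RT(2) = 145 + 140 × log₂ 2 = 145 + 140 × 1 ≈ 285.000 ms.

285 ms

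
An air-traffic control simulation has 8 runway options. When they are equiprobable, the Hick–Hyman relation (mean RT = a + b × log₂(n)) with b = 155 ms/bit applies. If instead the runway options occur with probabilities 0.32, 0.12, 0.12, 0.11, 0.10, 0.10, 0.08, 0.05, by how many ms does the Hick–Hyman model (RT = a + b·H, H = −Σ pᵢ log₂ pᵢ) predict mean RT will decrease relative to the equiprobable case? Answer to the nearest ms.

34 ms

Equiprobable entropy H₀ = log₂ 8 = 3.0000 bits.
Skewed entropy H = −Σ pᵢ log₂ pᵢ = 2.7824 bits.
ΔRT = b·(H₀ − H) = 155 × 0.2176 = 33.72 ms.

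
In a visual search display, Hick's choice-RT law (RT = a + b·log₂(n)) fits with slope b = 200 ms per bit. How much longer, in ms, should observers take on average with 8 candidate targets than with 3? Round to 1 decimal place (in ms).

283.0 ms

The intercept a cancels: ΔRT = b·(log₂ n₂ − log₂ n₁) = b·log₂(n₂/n₁).
log₂(8) − log₂(3) = 3 − 1.5850 = 1.4150.
ΔRT = 200 × 1.4150 = 283.007 ms.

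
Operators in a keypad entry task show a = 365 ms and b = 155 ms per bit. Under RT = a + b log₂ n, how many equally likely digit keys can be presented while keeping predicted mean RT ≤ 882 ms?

Information budget: (882 − 365)/155 = 3.3355 bits, so n ≤ 2^3.3355 = 10.094 → at most 10.

10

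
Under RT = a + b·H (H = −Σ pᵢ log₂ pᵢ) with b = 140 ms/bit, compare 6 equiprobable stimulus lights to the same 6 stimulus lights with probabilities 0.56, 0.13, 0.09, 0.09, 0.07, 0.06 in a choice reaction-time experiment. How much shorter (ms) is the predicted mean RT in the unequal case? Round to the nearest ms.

84 ms

The RT saving is b·ΔH. Equiprobable H₀ = log₂(6) = 2.5850 bits; with the given probabilities H = 1.9885 bits.
b·(H₀ − H) = 140 × (2.5850 − 1.9885) = 83.51 ms.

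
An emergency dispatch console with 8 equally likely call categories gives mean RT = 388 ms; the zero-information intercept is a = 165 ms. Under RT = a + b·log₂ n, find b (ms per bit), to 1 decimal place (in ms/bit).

74.3 ms/bit

b = (388 − 165) / log₂(8) = 223 / 3 = 74.333 ms/bit.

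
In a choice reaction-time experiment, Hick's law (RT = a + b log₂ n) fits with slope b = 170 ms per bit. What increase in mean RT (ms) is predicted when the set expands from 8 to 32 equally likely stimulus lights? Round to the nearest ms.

The intercept a cancels: ΔRT = b·(log₂ n₂ − log₂ n₁) = b·log₂(n₂/n₁).
log₂(32) − log₂(8) = log₂(32/8) = log₂(4) = 2.
ΔRT = 170 × 2.0000 = 340.000 ms.

340 ms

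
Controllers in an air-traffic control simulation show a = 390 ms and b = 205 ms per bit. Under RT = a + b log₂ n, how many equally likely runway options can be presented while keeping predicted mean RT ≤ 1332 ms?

205·log₂ n ≤ 1332 − 390 = 942, giving log₂ n ≤ 4.5951 and n ≤ 24.170. The largest whole number is 24.

24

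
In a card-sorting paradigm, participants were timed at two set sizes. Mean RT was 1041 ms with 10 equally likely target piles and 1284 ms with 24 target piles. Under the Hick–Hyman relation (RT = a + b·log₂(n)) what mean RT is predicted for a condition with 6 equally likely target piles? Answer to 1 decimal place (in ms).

With log₂ n on the abscissa the relation is linear; from the two conditions:
  b = (1284 − 1041) / (log₂ 24 − log₂ 10) = 243 / (4.5850 − 3.3219) = 192.394 ms/bit
  a = 1041 − 192.394 × 3.3219 = 401.882 ms
Then RT(6) = 401.882 + 192.394 × log₂ 6 = 401.882 + 192.394 × 2.5850 ≈ 899.212 ms.

899.2 ms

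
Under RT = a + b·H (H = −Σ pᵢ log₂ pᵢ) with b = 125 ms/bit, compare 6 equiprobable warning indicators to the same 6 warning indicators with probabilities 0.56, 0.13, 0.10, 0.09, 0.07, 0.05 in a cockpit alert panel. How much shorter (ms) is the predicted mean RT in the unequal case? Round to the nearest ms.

76 ms

Equiprobable entropy H₀ = log₂ 6 = 2.5850 bits.
Skewed entropy H = −Σ pᵢ log₂ pᵢ = 1.9806 bits.
ΔRT = b·(H₀ − H) = 125 × 0.6044 = 75.55 ms.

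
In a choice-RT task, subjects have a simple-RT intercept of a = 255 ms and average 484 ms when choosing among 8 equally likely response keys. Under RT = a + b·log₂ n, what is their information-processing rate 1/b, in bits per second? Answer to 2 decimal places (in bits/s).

13.10 bits/s

Choice component = 484 − 255 = 229 ms over log₂(8) = 3 bits.
b = 229 / 3 = 76.333 ms/bit, so 1/b = 13.100 bits/s.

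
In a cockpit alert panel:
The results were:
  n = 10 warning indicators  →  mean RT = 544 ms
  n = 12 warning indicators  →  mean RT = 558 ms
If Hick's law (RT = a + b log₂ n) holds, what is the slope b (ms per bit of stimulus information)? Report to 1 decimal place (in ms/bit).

Slope: b = (558 − 544) / (log₂ 12 − log₂ 10) = 14/0.2630 = 53.225 ms/bit.

53.2 ms/bit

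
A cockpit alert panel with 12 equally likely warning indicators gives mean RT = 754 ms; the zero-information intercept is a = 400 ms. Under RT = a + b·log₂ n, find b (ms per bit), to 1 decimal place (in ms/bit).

log₂(12) = 3.5850 bits.
b = (RT − a)/log₂ n = (754 − 400) / 3.5850 = 98.746 ms/bit.

98.7 ms/bit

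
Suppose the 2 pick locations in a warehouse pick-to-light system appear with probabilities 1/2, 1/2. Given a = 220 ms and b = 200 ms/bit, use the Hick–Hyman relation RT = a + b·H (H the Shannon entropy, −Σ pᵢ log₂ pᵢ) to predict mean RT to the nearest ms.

H = −Σ pᵢ log₂ pᵢ = 0.5·1 + 0.5·1 = 1.000 bits.
RT = 220 + 200 × 1.000 = 420.00 ms.

420 ms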